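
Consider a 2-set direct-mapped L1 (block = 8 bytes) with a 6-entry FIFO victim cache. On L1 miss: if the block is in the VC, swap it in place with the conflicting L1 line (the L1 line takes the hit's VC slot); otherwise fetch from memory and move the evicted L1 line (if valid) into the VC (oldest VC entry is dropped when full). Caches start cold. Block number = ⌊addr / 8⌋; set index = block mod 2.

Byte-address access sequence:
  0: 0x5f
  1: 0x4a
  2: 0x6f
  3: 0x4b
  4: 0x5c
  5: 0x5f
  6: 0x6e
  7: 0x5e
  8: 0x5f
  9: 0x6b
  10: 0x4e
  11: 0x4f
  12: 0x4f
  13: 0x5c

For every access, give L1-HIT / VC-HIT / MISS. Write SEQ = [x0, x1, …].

SEQ = [MISS, MISS, MISS, VC-HIT, VC-HIT, L1-HIT, VC-HIT, VC-HIT, L1-HIT, VC-HIT, VC-HIT, L1-HIT, L1-HIT, VC-HIT]

  [0] addr=0x5f blk=11 s=1: MISS | VC []
  [1] addr=0x4a blk=9 s=1: MISS | VC [11]
  [2] addr=0x6f blk=13 s=1: MISS | VC [11, 9]
  [3] addr=0x4b blk=9 s=1: VC-HIT | VC [11, 13]
  [4] addr=0x5c blk=11 s=1: VC-HIT | VC [9, 13]
  [5] addr=0x5f blk=11 s=1: L1-HIT | VC [9, 13]
  [6] addr=0x6e blk=13 s=1: VC-HIT | VC [9, 11]
  [7] addr=0x5e blk=11 s=1: VC-HIT | VC [9, 13]
  [8] addr=0x5f blk=11 s=1: L1-HIT | VC [9, 13]
  [9] addr=0x6b blk=13 s=1: VC-HIT | VC [9, 11]
  [10] addr=0x4e blk=9 s=1: VC-HIT | VC [13, 11]
  [11] addr=0x4f blk=9 s=1: L1-HIT | VC [13, 11]
  [12] addr=0x4f blk=9 s=1: L1-HIT | VC [13, 11]
  [13] addr=0x5c blk=11 s=1: VC-HIT | VC [13, 9]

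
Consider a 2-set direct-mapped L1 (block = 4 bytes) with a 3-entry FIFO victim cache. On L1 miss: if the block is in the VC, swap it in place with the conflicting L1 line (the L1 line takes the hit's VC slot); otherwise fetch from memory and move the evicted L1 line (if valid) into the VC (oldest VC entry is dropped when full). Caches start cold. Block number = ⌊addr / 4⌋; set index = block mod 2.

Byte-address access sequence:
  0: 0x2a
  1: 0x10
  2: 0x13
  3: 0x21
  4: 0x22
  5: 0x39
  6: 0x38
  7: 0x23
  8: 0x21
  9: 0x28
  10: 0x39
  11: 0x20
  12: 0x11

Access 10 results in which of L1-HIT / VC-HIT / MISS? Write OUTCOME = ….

0: 0x2a (blk 10, set 0) → MISS  vc=[]
1: 0x10 (blk 4, set 0) → MISS  vc=[10]
2: 0x13 (blk 4, set 0) → L1-HIT  vc=[10]
3: 0x21 (blk 8, set 0) → MISS  vc=[10, 4]
4: 0x22 (blk 8, set 0) → L1-HIT  vc=[10, 4]
5: 0x39 (blk 14, set 0) → MISS  vc=[10, 4, 8]
6: 0x38 (blk 14, set 0) → L1-HIT  vc=[10, 4, 8]
7: 0x23 (blk 8, set 0) → VC-HIT  vc=[10, 4, 14]
8: 0x21 (blk 8, set 0) → L1-HIT  vc=[10, 4, 14]
9: 0x28 (blk 10, set 0) → VC-HIT  vc=[8, 4, 14]
10: 0x39 (blk 14, set 0) → VC-HIT  vc=[8, 4, 10]
11: 0x20 (blk 8, set 0) → VC-HIT  vc=[14, 4, 10]
12: 0x11 (blk 4, set 0) → VC-HIT  vc=[14, 8, 10]

OUTCOME = VC-HIT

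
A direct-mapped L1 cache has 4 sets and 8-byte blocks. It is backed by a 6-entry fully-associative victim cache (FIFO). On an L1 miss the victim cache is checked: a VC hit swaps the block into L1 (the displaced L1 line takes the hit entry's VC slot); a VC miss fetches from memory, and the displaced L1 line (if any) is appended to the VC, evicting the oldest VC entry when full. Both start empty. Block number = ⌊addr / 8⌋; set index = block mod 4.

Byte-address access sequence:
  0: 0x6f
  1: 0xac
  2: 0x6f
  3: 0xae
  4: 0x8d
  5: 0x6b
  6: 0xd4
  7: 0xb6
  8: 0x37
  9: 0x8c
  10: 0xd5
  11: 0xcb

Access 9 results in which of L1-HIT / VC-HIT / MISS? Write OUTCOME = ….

0: 0x6f (blk 13, set 1) → MISS  vc=[]
1: 0xac (blk 21, set 1) → MISS  vc=[13]
2: 0x6f (blk 13, set 1) → VC-HIT  vc=[21]
3: 0xae (blk 21, set 1) → VC-HIT  vc=[13]
4: 0x8d (blk 17, set 1) → MISS  vc=[13, 21]
5: 0x6b (blk 13, set 1) → VC-HIT  vc=[17, 21]
6: 0xd4 (blk 26, set 2) → MISS  vc=[17, 21]
7: 0xb6 (blk 22, set 2) → MISS  vc=[17, 21, 26]
8: 0x37 (blk 6, set 2) → MISS  vc=[17, 21, 26, 22]
9: 0x8c (blk 17, set 1) → VC-HIT  vc=[13, 21, 26, 22]
10: 0xd5 (blk 26, set 2) → VC-HIT  vc=[13, 21, 6, 22]
11: 0xcb (blk 25, set 1) → MISS  vc=[13, 21, 6, 22, 17]

OUTCOME = VC-HIT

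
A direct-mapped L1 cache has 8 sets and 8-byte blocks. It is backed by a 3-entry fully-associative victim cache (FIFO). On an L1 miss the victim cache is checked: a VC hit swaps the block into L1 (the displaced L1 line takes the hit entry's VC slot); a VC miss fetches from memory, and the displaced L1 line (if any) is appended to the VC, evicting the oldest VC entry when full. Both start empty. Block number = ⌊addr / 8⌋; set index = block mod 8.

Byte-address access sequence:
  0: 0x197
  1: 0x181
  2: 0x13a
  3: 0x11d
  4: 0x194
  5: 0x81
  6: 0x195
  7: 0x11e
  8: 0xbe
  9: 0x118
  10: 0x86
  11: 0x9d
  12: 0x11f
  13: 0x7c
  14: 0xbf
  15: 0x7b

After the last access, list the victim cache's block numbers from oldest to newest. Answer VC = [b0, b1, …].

#0 0x197→b50/s2 MISS; vc=[]
#1 0x181→b48/s0 MISS; vc=[]
#2 0x13a→b39/s7 MISS; vc=[]
#3 0x11d→b35/s3 MISS; vc=[]
#4 0x194→b50/s2 L1-HIT; vc=[]
#5 0x81→b16/s0 MISS; vc=[48]
#6 0x195→b50/s2 L1-HIT; vc=[48]
#7 0x11e→b35/s3 L1-HIT; vc=[48]
#8 0xbe→b23/s7 MISS; vc=[48,39]
#9 0x118→b35/s3 L1-HIT; vc=[48,39]
#10 0x86→b16/s0 L1-HIT; vc=[48,39]
#11 0x9d→b19/s3 MISS; vc=[48,39,35]
#12 0x11f→b35/s3 VC-HIT; vc=[48,39,19]
#13 0x7c→b15/s7 MISS; vc=[39,19,23]
#14 0xbf→b23/s7 VC-HIT; vc=[39,19,15]
#15 0x7b→b15/s7 VC-HIT; vc=[39,19,23]

VC = [39, 19, 23]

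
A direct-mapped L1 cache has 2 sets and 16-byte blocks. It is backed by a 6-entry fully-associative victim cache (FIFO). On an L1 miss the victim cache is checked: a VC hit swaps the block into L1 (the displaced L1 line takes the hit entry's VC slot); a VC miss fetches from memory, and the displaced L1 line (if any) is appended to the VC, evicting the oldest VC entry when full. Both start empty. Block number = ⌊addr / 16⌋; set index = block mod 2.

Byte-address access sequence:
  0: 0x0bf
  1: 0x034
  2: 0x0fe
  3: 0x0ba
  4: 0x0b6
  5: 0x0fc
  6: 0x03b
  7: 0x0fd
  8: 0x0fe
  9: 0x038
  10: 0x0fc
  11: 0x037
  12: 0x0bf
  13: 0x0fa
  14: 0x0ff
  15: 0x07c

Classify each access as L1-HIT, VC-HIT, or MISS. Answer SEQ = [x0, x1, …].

SEQ = [MISS, MISS, MISS, VC-HIT, L1-HIT, VC-HIT, VC-HIT, VC-HIT, L1-HIT, VC-HIT, VC-HIT, VC-HIT, VC-HIT, VC-HIT, L1-HIT, MISS]

#0 0xbf→b11/s1 MISS; vc=[]
#1 0x34→b3/s1 MISS; vc=[11]
#2 0xfe→b15/s1 MISS; vc=[11,3]
#3 0xba→b11/s1 VC-HIT; vc=[15,3]
#4 0xb6→b11/s1 L1-HIT; vc=[15,3]
#5 0xfc→b15/s1 VC-HIT; vc=[11,3]
#6 0x3b→b3/s1 VC-HIT; vc=[11,15]
#7 0xfd→b15/s1 VC-HIT; vc=[11,3]
#8 0xfe→b15/s1 L1-HIT; vc=[11,3]
#9 0x38→b3/s1 VC-HIT; vc=[11,15]
#10 0xfc→b15/s1 VC-HIT; vc=[11,3]
#11 0x37→b3/s1 VC-HIT; vc=[11,15]
#12 0xbf→b11/s1 VC-HIT; vc=[3,15]
#13 0xfa→b15/s1 VC-HIT; vc=[3,11]
#14 0xff→b15/s1 L1-HIT; vc=[3,11]
#15 0x7c→b7/s1 MISS; vc=[3,11,15]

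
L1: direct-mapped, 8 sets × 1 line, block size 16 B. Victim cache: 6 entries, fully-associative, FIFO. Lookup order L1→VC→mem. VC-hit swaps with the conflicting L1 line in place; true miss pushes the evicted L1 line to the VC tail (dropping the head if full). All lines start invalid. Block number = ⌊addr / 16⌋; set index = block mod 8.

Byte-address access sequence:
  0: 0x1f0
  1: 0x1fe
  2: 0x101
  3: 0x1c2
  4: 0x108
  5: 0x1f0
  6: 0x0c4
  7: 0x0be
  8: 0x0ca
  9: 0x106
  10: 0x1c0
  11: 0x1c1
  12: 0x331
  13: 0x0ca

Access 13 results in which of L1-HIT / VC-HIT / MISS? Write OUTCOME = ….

  [0] addr=0x1f0 blk=31 s=7: MISS | VC []
  [1] addr=0x1fe blk=31 s=7: L1-HIT | VC []
  [2] addr=0x101 blk=16 s=0: MISS | VC []
  [3] addr=0x1c2 blk=28 s=4: MISS | VC []
  [4] addr=0x108 blk=16 s=0: L1-HIT | VC []
  [5] addr=0x1f0 blk=31 s=7: L1-HIT | VC []
  [6] addr=0xc4 blk=12 s=4: MISS | VC [28]
  [7] addr=0xbe blk=11 s=3: MISS | VC [28]
  [8] addr=0xca blk=12 s=4: L1-HIT | VC [28]
  [9] addr=0x106 blk=16 s=0: L1-HIT | VC [28]
  [10] addr=0x1c0 blk=28 s=4: VC-HIT | VC [12]
  [11] addr=0x1c1 blk=28 s=4: L1-HIT | VC [12]
  [12] addr=0x331 blk=51 s=3: MISS | VC [12, 11]
  [13] addr=0xca blk=12 s=4: VC-HIT | VC [28, 11]

OUTCOME = VC-HIT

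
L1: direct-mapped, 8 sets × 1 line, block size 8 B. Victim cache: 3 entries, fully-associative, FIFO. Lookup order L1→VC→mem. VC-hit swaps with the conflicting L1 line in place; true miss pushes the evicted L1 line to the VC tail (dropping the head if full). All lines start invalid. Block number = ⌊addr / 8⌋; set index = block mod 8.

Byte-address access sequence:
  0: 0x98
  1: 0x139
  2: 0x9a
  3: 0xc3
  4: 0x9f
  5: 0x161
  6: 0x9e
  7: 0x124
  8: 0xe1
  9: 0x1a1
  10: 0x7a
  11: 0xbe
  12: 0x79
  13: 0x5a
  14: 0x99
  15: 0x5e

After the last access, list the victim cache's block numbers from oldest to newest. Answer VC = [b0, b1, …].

VC = [39, 23, 19]

#0 0x98→b19/s3 MISS; vc=[]
#1 0x139→b39/s7 MISS; vc=[]
#2 0x9a→b19/s3 L1-HIT; vc=[]
#3 0xc3→b24/s0 MISS; vc=[]
#4 0x9f→b19/s3 L1-HIT; vc=[]
#5 0x161→b44/s4 MISS; vc=[]
#6 0x9e→b19/s3 L1-HIT; vc=[]
#7 0x124→b36/s4 MISS; vc=[44]
#8 0xe1→b28/s4 MISS; vc=[44,36]
#9 0x1a1→b52/s4 MISS; vc=[44,36,28]
#10 0x7a→b15/s7 MISS; vc=[36,28,39]
#11 0xbe→b23/s7 MISS; vc=[28,39,15]
#12 0x79→b15/s7 VC-HIT; vc=[28,39,23]
#13 0x5a→b11/s3 MISS; vc=[39,23,19]
#14 0x99→b19/s3 VC-HIT; vc=[39,23,11]
#15 0x5e→b11/s3 VC-HIT; vc=[39,23,19]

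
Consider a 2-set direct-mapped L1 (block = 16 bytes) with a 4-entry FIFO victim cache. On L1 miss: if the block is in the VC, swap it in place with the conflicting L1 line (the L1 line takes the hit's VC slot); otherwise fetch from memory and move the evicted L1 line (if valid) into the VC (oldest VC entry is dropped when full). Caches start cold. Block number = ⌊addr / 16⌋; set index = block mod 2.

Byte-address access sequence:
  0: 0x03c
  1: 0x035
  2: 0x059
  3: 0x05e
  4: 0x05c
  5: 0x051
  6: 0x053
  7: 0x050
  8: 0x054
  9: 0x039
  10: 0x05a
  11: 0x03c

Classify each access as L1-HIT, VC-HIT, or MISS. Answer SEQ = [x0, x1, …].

SEQ = [MISS, L1-HIT, MISS, L1-HIT, L1-HIT, L1-HIT, L1-HIT, L1-HIT, L1-HIT, VC-HIT, VC-HIT, VC-HIT]

0: 0x3c (blk 3, set 1) → MISS  vc=[]
1: 0x35 (blk 3, set 1) → L1-HIT  vc=[]
2: 0x59 (blk 5, set 1) → MISS  vc=[3]
3: 0x5e (blk 5, set 1) → L1-HIT  vc=[3]
4: 0x5c (blk 5, set 1) → L1-HIT  vc=[3]
5: 0x51 (blk 5, set 1) → L1-HIT  vc=[3]
6: 0x53 (blk 5, set 1) → L1-HIT  vc=[3]
7: 0x50 (blk 5, set 1) → L1-HIT  vc=[3]
8: 0x54 (blk 5, set 1) → L1-HIT  vc=[3]
9: 0x39 (blk 3, set 1) → VC-HIT  vc=[5]
10: 0x5a (blk 5, set 1) → VC-HIT  vc=[3]
11: 0x3c (blk 3, set 1) → VC-HIT  vc=[5]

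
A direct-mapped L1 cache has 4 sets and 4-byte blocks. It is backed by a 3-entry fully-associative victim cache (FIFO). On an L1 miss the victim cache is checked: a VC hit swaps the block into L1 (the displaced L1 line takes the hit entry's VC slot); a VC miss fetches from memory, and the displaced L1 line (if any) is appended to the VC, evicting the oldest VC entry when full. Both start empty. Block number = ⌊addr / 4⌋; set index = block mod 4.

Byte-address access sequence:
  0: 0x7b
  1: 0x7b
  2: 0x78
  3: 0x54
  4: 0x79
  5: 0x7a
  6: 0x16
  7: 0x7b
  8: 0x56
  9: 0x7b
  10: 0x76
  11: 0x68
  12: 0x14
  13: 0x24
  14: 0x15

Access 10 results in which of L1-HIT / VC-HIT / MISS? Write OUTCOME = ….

  [0] addr=0x7b blk=30 s=2: MISS | VC []
  [1] addr=0x7b blk=30 s=2: L1-HIT | VC []
  [2] addr=0x78 blk=30 s=2: L1-HIT | VC []
  [3] addr=0x54 blk=21 s=1: MISS | VC []
  [4] addr=0x79 blk=30 s=2: L1-HIT | VC []
  [5] addr=0x7a blk=30 s=2: L1-HIT | VC []
  [6] addr=0x16 blk=5 s=1: MISS | VC [21]
  [7] addr=0x7b blk=30 s=2: L1-HIT | VC [21]
  [8] addr=0x56 blk=21 s=1: VC-HIT | VC [5]
  [9] addr=0x7b blk=30 s=2: L1-HIT | VC [5]
  [10] addr=0x76 blk=29 s=1: MISS | VC [5, 21]
  [11] addr=0x68 blk=26 s=2: MISS | VC [5, 21, 30]
  [12] addr=0x14 blk=5 s=1: VC-HIT | VC [29, 21, 30]
  [13] addr=0x24 blk=9 s=1: MISS | VC [21, 30, 5]
  [14] addr=0x15 blk=5 s=1: VC-HIT | VC [21, 30, 9]

OUTCOME = MISS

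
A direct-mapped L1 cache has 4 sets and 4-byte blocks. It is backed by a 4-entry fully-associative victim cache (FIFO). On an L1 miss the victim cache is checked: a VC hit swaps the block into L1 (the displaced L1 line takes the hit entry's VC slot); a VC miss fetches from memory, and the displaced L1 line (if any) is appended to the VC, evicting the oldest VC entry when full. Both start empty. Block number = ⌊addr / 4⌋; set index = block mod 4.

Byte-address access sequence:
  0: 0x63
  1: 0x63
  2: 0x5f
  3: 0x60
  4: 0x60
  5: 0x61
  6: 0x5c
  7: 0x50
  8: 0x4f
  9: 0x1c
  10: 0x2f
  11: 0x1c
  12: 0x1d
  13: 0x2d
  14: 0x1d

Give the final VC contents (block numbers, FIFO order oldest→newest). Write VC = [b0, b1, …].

#0 0x63→b24/s0 MISS; vc=[]
#1 0x63→b24/s0 L1-HIT; vc=[]
#2 0x5f→b23/s3 MISS; vc=[]
#3 0x60→b24/s0 L1-HIT; vc=[]
#4 0x60→b24/s0 L1-HIT; vc=[]
#5 0x61→b24/s0 L1-HIT; vc=[]
#6 0x5c→b23/s3 L1-HIT; vc=[]
#7 0x50→b20/s0 MISS; vc=[24]
#8 0x4f→b19/s3 MISS; vc=[24,23]
#9 0x1c→b7/s3 MISS; vc=[24,23,19]
#10 0x2f→b11/s3 MISS; vc=[24,23,19,7]
#11 0x1c→b7/s3 VC-HIT; vc=[24,23,19,11]
#12 0x1d→b7/s3 L1-HIT; vc=[24,23,19,11]
#13 0x2d→b11/s3 VC-HIT; vc=[24,23,19,7]
#14 0x1d→b7/s3 VC-HIT; vc=[24,23,19,11]

VC = [24, 23, 19, 11]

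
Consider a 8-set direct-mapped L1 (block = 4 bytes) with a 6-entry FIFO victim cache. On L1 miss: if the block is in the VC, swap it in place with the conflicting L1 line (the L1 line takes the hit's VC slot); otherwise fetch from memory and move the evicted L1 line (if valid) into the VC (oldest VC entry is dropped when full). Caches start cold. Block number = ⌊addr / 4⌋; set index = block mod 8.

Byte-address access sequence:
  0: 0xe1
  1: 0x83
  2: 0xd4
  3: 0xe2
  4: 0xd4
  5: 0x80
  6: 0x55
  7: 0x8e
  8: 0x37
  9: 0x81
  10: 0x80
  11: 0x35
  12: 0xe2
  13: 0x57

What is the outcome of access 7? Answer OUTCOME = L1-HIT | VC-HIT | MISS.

  [0] addr=0xe1 blk=56 s=0: MISS | VC []
  [1] addr=0x83 blk=32 s=0: MISS | VC [56]
  [2] addr=0xd4 blk=53 s=5: MISS | VC [56]
  [3] addr=0xe2 blk=56 s=0: VC-HIT | VC [32]
  [4] addr=0xd4 blk=53 s=5: L1-HIT | VC [32]
  [5] addr=0x80 blk=32 s=0: VC-HIT | VC [56]
  [6] addr=0x55 blk=21 s=5: MISS | VC [56, 53]
  [7] addr=0x8e blk=35 s=3: MISS | VC [56, 53]
  [8] addr=0x37 blk=13 s=5: MISS | VC [56, 53, 21]
  [9] addr=0x81 blk=32 s=0: L1-HIT | VC [56, 53, 21]
  [10] addr=0x80 blk=32 s=0: L1-HIT | VC [56, 53, 21]
  [11] addr=0x35 blk=13 s=5: L1-HIT | VC [56, 53, 21]
  [12] addr=0xe2 blk=56 s=0: VC-HIT | VC [32, 53, 21]
  [13] addr=0x57 blk=21 s=5: VC-HIT | VC [32, 53, 13]

OUTCOME = MISS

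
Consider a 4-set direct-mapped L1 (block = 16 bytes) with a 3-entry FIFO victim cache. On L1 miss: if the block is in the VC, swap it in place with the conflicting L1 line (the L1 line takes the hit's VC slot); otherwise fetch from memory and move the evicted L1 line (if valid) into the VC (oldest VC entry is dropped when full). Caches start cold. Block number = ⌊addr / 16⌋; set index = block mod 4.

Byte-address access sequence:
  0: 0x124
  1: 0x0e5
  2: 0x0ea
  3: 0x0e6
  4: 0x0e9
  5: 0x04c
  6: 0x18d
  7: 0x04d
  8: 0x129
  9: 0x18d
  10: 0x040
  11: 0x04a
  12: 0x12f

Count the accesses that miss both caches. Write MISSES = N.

#0 0x124→b18/s2 MISS; vc=[]
#1 0xe5→b14/s2 MISS; vc=[18]
#2 0xea→b14/s2 L1-HIT; vc=[18]
#3 0xe6→b14/s2 L1-HIT; vc=[18]
#4 0xe9→b14/s2 L1-HIT; vc=[18]
#5 0x4c→b4/s0 MISS; vc=[18]
#6 0x18d→b24/s0 MISS; vc=[18,4]
#7 0x4d→b4/s0 VC-HIT; vc=[18,24]
#8 0x129→b18/s2 VC-HIT; vc=[14,24]
#9 0x18d→b24/s0 VC-HIT; vc=[14,4]
#10 0x40→b4/s0 VC-HIT; vc=[14,24]
#11 0x4a→b4/s0 L1-HIT; vc=[14,24]
#12 0x12f→b18/s2 L1-HIT; vc=[14,24]

MISSES = 4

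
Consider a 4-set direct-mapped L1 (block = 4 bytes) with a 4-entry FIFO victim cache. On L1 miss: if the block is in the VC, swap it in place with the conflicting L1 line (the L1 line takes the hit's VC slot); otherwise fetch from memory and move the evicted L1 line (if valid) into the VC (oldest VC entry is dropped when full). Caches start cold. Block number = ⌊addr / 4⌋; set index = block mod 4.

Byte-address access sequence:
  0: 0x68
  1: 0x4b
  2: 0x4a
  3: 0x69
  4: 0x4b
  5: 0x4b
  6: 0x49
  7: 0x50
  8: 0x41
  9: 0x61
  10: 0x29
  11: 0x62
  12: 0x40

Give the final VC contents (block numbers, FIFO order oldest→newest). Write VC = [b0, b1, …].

VC = [26, 20, 24, 18]

  [0] addr=0x68 blk=26 s=2: MISS | VC []
  [1] addr=0x4b blk=18 s=2: MISS | VC [26]
  [2] addr=0x4a blk=18 s=2: L1-HIT | VC [26]
  [3] addr=0x69 blk=26 s=2: VC-HIT | VC [18]
  [4] addr=0x4b blk=18 s=2: VC-HIT | VC [26]
  [5] addr=0x4b blk=18 s=2: L1-HIT | VC [26]
  [6] addr=0x49 blk=18 s=2: L1-HIT | VC [26]
  [7] addr=0x50 blk=20 s=0: MISS | VC [26]
  [8] addr=0x41 blk=16 s=0: MISS | VC [26, 20]
  [9] addr=0x61 blk=24 s=0: MISS | VC [26, 20, 16]
  [10] addr=0x29 blk=10 s=2: MISS | VC [26, 20, 16, 18]
  [11] addr=0x62 blk=24 s=0: L1-HIT | VC [26, 20, 16, 18]
  [12] addr=0x40 blk=16 s=0: VC-HIT | VC [26, 20, 24, 18]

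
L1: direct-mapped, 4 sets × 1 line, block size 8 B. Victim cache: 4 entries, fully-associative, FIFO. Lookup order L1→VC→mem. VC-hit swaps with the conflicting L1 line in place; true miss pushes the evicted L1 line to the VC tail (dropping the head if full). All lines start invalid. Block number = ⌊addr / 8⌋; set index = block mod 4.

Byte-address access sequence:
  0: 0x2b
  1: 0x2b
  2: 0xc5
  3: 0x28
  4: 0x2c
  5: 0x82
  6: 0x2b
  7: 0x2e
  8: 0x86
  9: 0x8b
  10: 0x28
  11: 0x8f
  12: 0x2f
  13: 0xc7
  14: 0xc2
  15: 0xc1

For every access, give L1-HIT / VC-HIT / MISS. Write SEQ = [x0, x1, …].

#0 0x2b→b5/s1 MISS; vc=[]
#1 0x2b→b5/s1 L1-HIT; vc=[]
#2 0xc5→b24/s0 MISS; vc=[]
#3 0x28→b5/s1 L1-HIT; vc=[]
#4 0x2c→b5/s1 L1-HIT; vc=[]
#5 0x82→b16/s0 MISS; vc=[24]
#6 0x2b→b5/s1 L1-HIT; vc=[24]
#7 0x2e→b5/s1 L1-HIT; vc=[24]
#8 0x86→b16/s0 L1-HIT; vc=[24]
#9 0x8b→b17/s1 MISS; vc=[24,5]
#10 0x28→b5/s1 VC-HIT; vc=[24,17]
#11 0x8f→b17/s1 VC-HIT; vc=[24,5]
#12 0x2f→b5/s1 VC-HIT; vc=[24,17]
#13 0xc7→b24/s0 VC-HIT; vc=[16,17]
#14 0xc2→b24/s0 L1-HIT; vc=[16,17]
#15 0xc1→b24/s0 L1-HIT; vc=[16,17]

SEQ = [MISS, L1-HIT, MISS, L1-HIT, L1-HIT, MISS, L1-HIT, L1-HIT, L1-HIT, MISS, VC-HIT, VC-HIT, VC-HIT, VC-HIT, L1-HIT, L1-HIT]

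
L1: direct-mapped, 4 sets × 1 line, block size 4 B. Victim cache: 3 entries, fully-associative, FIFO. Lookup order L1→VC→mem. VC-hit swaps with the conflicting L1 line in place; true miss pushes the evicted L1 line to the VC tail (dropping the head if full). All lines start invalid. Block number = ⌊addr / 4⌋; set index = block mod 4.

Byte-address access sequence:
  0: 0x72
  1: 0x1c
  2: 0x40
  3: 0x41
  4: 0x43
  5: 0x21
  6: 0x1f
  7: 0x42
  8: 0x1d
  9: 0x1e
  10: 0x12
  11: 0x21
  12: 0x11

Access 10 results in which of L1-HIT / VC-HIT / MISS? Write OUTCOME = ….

  [0] addr=0x72 blk=28 s=0: MISS | VC []
  [1] addr=0x1c blk=7 s=3: MISS | VC []
  [2] addr=0x40 blk=16 s=0: MISS | VC [28]
  [3] addr=0x41 blk=16 s=0: L1-HIT | VC [28]
  [4] addr=0x43 blk=16 s=0: L1-HIT | VC [28]
  [5] addr=0x21 blk=8 s=0: MISS | VC [28, 16]
  [6] addr=0x1f blk=7 s=3: L1-HIT | VC [28, 16]
  [7] addr=0x42 blk=16 s=0: VC-HIT | VC [28, 8]
  [8] addr=0x1d blk=7 s=3: L1-HIT | VC [28, 8]
  [9] addr=0x1e blk=7 s=3: L1-HIT | VC [28, 8]
  [10] addr=0x12 blk=4 s=0: MISS | VC [28, 8, 16]
  [11] addr=0x21 blk=8 s=0: VC-HIT | VC [28, 4, 16]
  [12] addr=0x11 blk=4 s=0: VC-HIT | VC [28, 8, 16]

OUTCOME = MISS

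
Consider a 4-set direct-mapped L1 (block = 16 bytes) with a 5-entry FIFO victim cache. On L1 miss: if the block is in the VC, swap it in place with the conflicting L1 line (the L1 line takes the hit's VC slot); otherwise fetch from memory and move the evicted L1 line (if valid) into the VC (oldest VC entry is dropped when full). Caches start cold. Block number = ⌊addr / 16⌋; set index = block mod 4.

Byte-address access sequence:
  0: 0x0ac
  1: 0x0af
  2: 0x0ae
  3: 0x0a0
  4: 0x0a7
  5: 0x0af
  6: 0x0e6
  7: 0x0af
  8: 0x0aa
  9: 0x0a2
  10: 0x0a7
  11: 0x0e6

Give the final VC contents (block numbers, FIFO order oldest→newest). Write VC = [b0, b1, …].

#0 0xac→b10/s2 MISS; vc=[]
#1 0xaf→b10/s2 L1-HIT; vc=[]
#2 0xae→b10/s2 L1-HIT; vc=[]
#3 0xa0→b10/s2 L1-HIT; vc=[]
#4 0xa7→b10/s2 L1-HIT; vc=[]
#5 0xaf→b10/s2 L1-HIT; vc=[]
#6 0xe6→b14/s2 MISS; vc=[10]
#7 0xaf→b10/s2 VC-HIT; vc=[14]
#8 0xaa→b10/s2 L1-HIT; vc=[14]
#9 0xa2→b10/s2 L1-HIT; vc=[14]
#10 0xa7→b10/s2 L1-HIT; vc=[14]
#11 0xe6→b14/s2 VC-HIT; vc=[10]

VC = [10]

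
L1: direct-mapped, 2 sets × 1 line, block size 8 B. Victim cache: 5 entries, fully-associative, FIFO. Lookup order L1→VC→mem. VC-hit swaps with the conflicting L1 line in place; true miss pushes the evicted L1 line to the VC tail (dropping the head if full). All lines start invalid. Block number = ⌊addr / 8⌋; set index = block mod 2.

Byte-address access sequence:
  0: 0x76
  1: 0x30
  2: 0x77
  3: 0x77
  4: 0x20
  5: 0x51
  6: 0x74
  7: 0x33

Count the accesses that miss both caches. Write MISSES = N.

MISSES = 4

#0 0x76→b14/s0 MISS; vc=[]
#1 0x30→b6/s0 MISS; vc=[14]
#2 0x77→b14/s0 VC-HIT; vc=[6]
#3 0x77→b14/s0 L1-HIT; vc=[6]
#4 0x20→b4/s0 MISS; vc=[6,14]
#5 0x51→b10/s0 MISS; vc=[6,14,4]
#6 0x74→b14/s0 VC-HIT; vc=[6,10,4]
#7 0x33→b6/s0 VC-HIT; vc=[14,10,4]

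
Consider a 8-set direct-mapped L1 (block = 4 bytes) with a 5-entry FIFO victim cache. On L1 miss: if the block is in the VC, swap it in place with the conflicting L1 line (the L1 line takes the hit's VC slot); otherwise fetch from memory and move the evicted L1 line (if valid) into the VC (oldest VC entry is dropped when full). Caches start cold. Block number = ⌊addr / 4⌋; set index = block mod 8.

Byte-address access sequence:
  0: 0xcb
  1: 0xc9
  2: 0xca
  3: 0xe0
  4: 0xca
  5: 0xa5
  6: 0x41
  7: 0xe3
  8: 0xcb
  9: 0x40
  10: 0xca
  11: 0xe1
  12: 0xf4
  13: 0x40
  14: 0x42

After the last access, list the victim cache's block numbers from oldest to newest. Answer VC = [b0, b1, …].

VC = [56]

#0 0xcb→b50/s2 MISS; vc=[]
#1 0xc9→b50/s2 L1-HIT; vc=[]
#2 0xca→b50/s2 L1-HIT; vc=[]
#3 0xe0→b56/s0 MISS; vc=[]
#4 0xca→b50/s2 L1-HIT; vc=[]
#5 0xa5→b41/s1 MISS; vc=[]
#6 0x41→b16/s0 MISS; vc=[56]
#7 0xe3→b56/s0 VC-HIT; vc=[16]
#8 0xcb→b50/s2 L1-HIT; vc=[16]
#9 0x40→b16/s0 VC-HIT; vc=[56]
#10 0xca→b50/s2 L1-HIT; vc=[56]
#11 0xe1→b56/s0 VC-HIT; vc=[16]
#12 0xf4→b61/s5 MISS; vc=[16]
#13 0x40→b16/s0 VC-HIT; vc=[56]
#14 0x42→b16/s0 L1-HIT; vc=[56]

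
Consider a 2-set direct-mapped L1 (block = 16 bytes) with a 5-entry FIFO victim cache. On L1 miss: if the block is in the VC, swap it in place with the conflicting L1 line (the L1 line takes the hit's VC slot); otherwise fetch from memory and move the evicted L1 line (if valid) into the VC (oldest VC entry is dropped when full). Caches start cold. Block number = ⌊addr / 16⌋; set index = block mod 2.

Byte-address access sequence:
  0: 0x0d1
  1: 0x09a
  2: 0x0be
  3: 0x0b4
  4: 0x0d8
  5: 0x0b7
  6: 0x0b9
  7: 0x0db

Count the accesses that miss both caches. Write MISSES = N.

MISSES = 3

0: 0xd1 (blk 13, set 1) → MISS  vc=[]
1: 0x9a (blk 9, set 1) → MISS  vc=[13]
2: 0xbe (blk 11, set 1) → MISS  vc=[13, 9]
3: 0xb4 (blk 11, set 1) → L1-HIT  vc=[13, 9]
4: 0xd8 (blk 13, set 1) → VC-HIT  vc=[11, 9]
5: 0xb7 (blk 11, set 1) → VC-HIT  vc=[13, 9]
6: 0xb9 (blk 11, set 1) → L1-HIT  vc=[13, 9]
7: 0xdb (blk 13, set 1) → VC-HIT  vc=[11, 9]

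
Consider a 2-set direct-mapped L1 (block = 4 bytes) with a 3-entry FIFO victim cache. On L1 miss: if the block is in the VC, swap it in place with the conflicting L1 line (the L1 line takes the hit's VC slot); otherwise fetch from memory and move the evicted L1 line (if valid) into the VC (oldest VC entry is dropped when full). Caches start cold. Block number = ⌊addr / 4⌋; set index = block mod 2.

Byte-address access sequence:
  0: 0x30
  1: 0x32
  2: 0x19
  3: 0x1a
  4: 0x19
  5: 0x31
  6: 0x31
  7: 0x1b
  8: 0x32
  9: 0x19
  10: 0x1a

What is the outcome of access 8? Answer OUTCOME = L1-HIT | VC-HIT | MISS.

#0 0x30→b12/s0 MISS; vc=[]
#1 0x32→b12/s0 L1-HIT; vc=[]
#2 0x19→b6/s0 MISS; vc=[12]
#3 0x1a→b6/s0 L1-HIT; vc=[12]
#4 0x19→b6/s0 L1-HIT; vc=[12]
#5 0x31→b12/s0 VC-HIT; vc=[6]
#6 0x31→b12/s0 L1-HIT; vc=[6]
#7 0x1b→b6/s0 VC-HIT; vc=[12]
#8 0x32→b12/s0 VC-HIT; vc=[6]
#9 0x19→b6/s0 VC-HIT; vc=[12]
#10 0x1a→b6/s0 L1-HIT; vc=[12]

OUTCOME = VC-HIT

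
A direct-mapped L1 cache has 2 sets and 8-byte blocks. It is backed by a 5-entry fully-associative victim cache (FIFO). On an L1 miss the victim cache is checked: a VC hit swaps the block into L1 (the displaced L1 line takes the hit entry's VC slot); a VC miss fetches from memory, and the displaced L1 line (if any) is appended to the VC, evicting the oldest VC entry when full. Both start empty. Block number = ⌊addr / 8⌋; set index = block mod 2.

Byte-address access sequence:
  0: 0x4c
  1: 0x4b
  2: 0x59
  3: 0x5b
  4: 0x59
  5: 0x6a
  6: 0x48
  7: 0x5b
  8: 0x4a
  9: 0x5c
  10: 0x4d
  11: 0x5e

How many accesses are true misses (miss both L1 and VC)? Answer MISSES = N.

0: 0x4c (blk 9, set 1) → MISS  vc=[]
1: 0x4b (blk 9, set 1) → L1-HIT  vc=[]
2: 0x59 (blk 11, set 1) → MISS  vc=[9]
3: 0x5b (blk 11, set 1) → L1-HIT  vc=[9]
4: 0x59 (blk 11, set 1) → L1-HIT  vc=[9]
5: 0x6a (blk 13, set 1) → MISS  vc=[9, 11]
6: 0x48 (blk 9, set 1) → VC-HIT  vc=[13, 11]
7: 0x5b (blk 11, set 1) → VC-HIT  vc=[13, 9]
8: 0x4a (blk 9, set 1) → VC-HIT  vc=[13, 11]
9: 0x5c (blk 11, set 1) → VC-HIT  vc=[13, 9]
10: 0x4d (blk 9, set 1) → VC-HIT  vc=[13, 11]
11: 0x5e (blk 11, set 1) → VC-HIT  vc=[13, 9]

MISSES = 3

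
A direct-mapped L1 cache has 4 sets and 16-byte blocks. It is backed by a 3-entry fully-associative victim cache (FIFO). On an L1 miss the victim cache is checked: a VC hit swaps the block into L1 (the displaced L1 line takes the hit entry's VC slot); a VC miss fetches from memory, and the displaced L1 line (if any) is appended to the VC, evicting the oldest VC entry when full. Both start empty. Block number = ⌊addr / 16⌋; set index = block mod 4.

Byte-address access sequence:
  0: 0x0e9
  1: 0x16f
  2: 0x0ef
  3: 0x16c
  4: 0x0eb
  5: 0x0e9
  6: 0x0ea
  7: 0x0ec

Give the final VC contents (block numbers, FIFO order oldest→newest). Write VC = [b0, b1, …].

VC = [22]

  [0] addr=0xe9 blk=14 s=2: MISS | VC []
  [1] addr=0x16f blk=22 s=2: MISS | VC [14]
  [2] addr=0xef blk=14 s=2: VC-HIT | VC [22]
  [3] addr=0x16c blk=22 s=2: VC-HIT | VC [14]
  [4] addr=0xeb blk=14 s=2: VC-HIT | VC [22]
  [5] addr=0xe9 blk=14 s=2: L1-HIT | VC [22]
  [6] addr=0xea blk=14 s=2: L1-HIT | VC [22]
  [7] addr=0xec blk=14 s=2: L1-HIT | VC [22]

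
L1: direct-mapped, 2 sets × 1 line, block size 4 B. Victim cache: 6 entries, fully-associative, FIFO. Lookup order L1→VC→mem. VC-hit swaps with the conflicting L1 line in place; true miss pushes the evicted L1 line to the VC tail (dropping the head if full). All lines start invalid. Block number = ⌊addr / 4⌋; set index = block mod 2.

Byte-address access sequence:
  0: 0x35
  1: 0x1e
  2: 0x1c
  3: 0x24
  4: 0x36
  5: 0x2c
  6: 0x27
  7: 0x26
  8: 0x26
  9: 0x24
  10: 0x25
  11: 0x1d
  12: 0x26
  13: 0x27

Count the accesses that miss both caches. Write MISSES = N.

MISSES = 4

#0 0x35→b13/s1 MISS; vc=[]
#1 0x1e→b7/s1 MISS; vc=[13]
#2 0x1c→b7/s1 L1-HIT; vc=[13]
#3 0x24→b9/s1 MISS; vc=[13,7]
#4 0x36→b13/s1 VC-HIT; vc=[9,7]
#5 0x2c→b11/s1 MISS; vc=[9,7,13]
#6 0x27→b9/s1 VC-HIT; vc=[11,7,13]
#7 0x26→b9/s1 L1-HIT; vc=[11,7,13]
#8 0x26→b9/s1 L1-HIT; vc=[11,7,13]
#9 0x24→b9/s1 L1-HIT; vc=[11,7,13]
#10 0x25→b9/s1 L1-HIT; vc=[11,7,13]
#11 0x1d→b7/s1 VC-HIT; vc=[11,9,13]
#12 0x26→b9/s1 VC-HIT; vc=[11,7,13]
#13 0x27→b9/s1 L1-HIT; vc=[11,7,13]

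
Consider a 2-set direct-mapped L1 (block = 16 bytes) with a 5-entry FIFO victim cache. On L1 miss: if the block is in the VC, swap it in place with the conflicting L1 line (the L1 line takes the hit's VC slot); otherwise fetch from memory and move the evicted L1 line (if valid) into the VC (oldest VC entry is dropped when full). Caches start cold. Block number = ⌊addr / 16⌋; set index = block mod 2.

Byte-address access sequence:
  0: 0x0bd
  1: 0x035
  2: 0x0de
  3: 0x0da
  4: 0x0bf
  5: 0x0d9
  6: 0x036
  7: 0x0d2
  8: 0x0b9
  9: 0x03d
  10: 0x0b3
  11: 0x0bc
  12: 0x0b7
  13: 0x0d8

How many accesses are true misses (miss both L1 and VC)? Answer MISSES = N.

  [0] addr=0xbd blk=11 s=1: MISS | VC []
  [1] addr=0x35 blk=3 s=1: MISS | VC [11]
  [2] addr=0xde blk=13 s=1: MISS | VC [11, 3]
  [3] addr=0xda blk=13 s=1: L1-HIT | VC [11, 3]
  [4] addr=0xbf blk=11 s=1: VC-HIT | VC [13, 3]
  [5] addr=0xd9 blk=13 s=1: VC-HIT | VC [11, 3]
  [6] addr=0x36 blk=3 s=1: VC-HIT | VC [11, 13]
  [7] addr=0xd2 blk=13 s=1: VC-HIT | VC [11, 3]
  [8] addr=0xb9 blk=11 s=1: VC-HIT | VC [13, 3]
  [9] addr=0x3d blk=3 s=1: VC-HIT | VC [13, 11]
  [10] addr=0xb3 blk=11 s=1: VC-HIT | VC [13, 3]
  [11] addr=0xbc blk=11 s=1: L1-HIT | VC [13, 3]
  [12] addr=0xb7 blk=11 s=1: L1-HIT | VC [13, 3]
  [13] addr=0xd8 blk=13 s=1: VC-HIT | VC [11, 3]

MISSES = 3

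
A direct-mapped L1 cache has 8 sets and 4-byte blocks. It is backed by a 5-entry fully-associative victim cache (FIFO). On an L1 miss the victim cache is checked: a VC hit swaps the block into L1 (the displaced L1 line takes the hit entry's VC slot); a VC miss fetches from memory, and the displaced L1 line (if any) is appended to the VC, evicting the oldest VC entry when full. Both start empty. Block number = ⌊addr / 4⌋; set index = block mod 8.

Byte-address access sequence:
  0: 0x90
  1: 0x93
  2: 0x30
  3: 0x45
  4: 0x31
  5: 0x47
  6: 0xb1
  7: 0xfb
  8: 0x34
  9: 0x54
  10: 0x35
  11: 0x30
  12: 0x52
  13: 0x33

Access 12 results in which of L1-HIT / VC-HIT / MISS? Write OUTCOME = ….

#0 0x90→b36/s4 MISS; vc=[]
#1 0x93→b36/s4 L1-HIT; vc=[]
#2 0x30→b12/s4 MISS; vc=[36]
#3 0x45→b17/s1 MISS; vc=[36]
#4 0x31→b12/s4 L1-HIT; vc=[36]
#5 0x47→b17/s1 L1-HIT; vc=[36]
#6 0xb1→b44/s4 MISS; vc=[36,12]
#7 0xfb→b62/s6 MISS; vc=[36,12]
#8 0x34→b13/s5 MISS; vc=[36,12]
#9 0x54→b21/s5 MISS; vc=[36,12,13]
#10 0x35→b13/s5 VC-HIT; vc=[36,12,21]
#11 0x30→b12/s4 VC-HIT; vc=[36,44,21]
#12 0x52→b20/s4 MISS; vc=[36,44,21,12]
#13 0x33→b12/s4 VC-HIT; vc=[36,44,21,20]

OUTCOME = MISS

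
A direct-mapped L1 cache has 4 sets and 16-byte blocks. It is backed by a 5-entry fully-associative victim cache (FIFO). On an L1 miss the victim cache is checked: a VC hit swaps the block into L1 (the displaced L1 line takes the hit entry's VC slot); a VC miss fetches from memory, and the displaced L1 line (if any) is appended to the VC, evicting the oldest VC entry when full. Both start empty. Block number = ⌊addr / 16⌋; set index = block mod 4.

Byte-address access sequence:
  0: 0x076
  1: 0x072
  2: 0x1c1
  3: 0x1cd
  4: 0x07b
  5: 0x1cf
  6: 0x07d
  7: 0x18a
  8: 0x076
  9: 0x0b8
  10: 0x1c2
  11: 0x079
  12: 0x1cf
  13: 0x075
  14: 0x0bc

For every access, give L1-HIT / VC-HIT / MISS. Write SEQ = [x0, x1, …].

  [0] addr=0x76 blk=7 s=3: MISS | VC []
  [1] addr=0x72 blk=7 s=3: L1-HIT | VC []
  [2] addr=0x1c1 blk=28 s=0: MISS | VC []
  [3] addr=0x1cd blk=28 s=0: L1-HIT | VC []
  [4] addr=0x7b blk=7 s=3: L1-HIT | VC []
  [5] addr=0x1cf blk=28 s=0: L1-HIT | VC []
  [6] addr=0x7d blk=7 s=3: L1-HIT | VC []
  [7] addr=0x18a blk=24 s=0: MISS | VC [28]
  [8] addr=0x76 blk=7 s=3: L1-HIT | VC [28]
  [9] addr=0xb8 blk=11 s=3: MISS | VC [28, 7]
  [10] addr=0x1c2 blk=28 s=0: VC-HIT | VC [24, 7]
  [11] addr=0x79 blk=7 s=3: VC-HIT | VC [24, 11]
  [12] addr=0x1cf blk=28 s=0: L1-HIT | VC [24, 11]
  [13] addr=0x75 blk=7 s=3: L1-HIT | VC [24, 11]
  [14] addr=0xbc blk=11 s=3: VC-HIT | VC [24, 7]

SEQ = [MISS, L1-HIT, MISS, L1-HIT, L1-HIT, L1-HIT, L1-HIT, MISS, L1-HIT, MISS, VC-HIT, VC-HIT, L1-HIT, L1-HIT, VC-HIT]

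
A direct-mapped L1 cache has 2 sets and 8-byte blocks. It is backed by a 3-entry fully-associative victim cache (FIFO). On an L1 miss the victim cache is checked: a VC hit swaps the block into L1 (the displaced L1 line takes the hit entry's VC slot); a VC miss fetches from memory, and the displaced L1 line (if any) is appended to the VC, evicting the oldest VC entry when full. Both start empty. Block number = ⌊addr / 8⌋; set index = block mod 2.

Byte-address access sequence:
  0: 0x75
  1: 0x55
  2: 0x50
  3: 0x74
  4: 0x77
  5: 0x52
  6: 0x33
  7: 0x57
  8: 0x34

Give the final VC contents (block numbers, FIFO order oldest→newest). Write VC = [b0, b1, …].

0: 0x75 (blk 14, set 0) → MISS  vc=[]
1: 0x55 (blk 10, set 0) → MISS  vc=[14]
2: 0x50 (blk 10, set 0) → L1-HIT  vc=[14]
3: 0x74 (blk 14, set 0) → VC-HIT  vc=[10]
4: 0x77 (blk 14, set 0) → L1-HIT  vc=[10]
5: 0x52 (blk 10, set 0) → VC-HIT  vc=[14]
6: 0x33 (blk 6, set 0) → MISS  vc=[14, 10]
7: 0x57 (blk 10, set 0) → VC-HIT  vc=[14, 6]
8: 0x34 (blk 6, set 0) → VC-HIT  vc=[14, 10]

VC = [14, 10]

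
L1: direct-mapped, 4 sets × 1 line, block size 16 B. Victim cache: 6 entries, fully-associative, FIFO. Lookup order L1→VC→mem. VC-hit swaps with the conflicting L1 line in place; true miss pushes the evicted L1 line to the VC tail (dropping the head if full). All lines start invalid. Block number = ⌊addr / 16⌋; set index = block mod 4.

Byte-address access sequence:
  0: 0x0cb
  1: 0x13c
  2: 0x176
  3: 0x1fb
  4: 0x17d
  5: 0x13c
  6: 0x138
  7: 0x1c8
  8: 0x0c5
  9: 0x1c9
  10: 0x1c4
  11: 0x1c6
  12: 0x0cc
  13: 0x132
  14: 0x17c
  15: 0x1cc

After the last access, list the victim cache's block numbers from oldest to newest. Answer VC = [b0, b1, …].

0: 0xcb (blk 12, set 0) → MISS  vc=[]
1: 0x13c (blk 19, set 3) → MISS  vc=[]
2: 0x176 (blk 23, set 3) → MISS  vc=[19]
3: 0x1fb (blk 31, set 3) → MISS  vc=[19, 23]
4: 0x17d (blk 23, set 3) → VC-HIT  vc=[19, 31]
5: 0x13c (blk 19, set 3) → VC-HIT  vc=[23, 31]
6: 0x138 (blk 19, set 3) → L1-HIT  vc=[23, 31]
7: 0x1c8 (blk 28, set 0) → MISS  vc=[23, 31, 12]
8: 0xc5 (blk 12, set 0) → VC-HIT  vc=[23, 31, 28]
9: 0x1c9 (blk 28, set 0) → VC-HIT  vc=[23, 31, 12]
10: 0x1c4 (blk 28, set 0) → L1-HIT  vc=[23, 31, 12]
11: 0x1c6 (blk 28, set 0) → L1-HIT  vc=[23, 31, 12]
12: 0xcc (blk 12, set 0) → VC-HIT  vc=[23, 31, 28]
13: 0x132 (blk 19, set 3) → L1-HIT  vc=[23, 31, 28]
14: 0x17c (blk 23, set 3) → VC-HIT  vc=[19, 31, 28]
15: 0x1cc (blk 28, set 0) → VC-HIT  vc=[19, 31, 12]

VC = [19, 31, 12]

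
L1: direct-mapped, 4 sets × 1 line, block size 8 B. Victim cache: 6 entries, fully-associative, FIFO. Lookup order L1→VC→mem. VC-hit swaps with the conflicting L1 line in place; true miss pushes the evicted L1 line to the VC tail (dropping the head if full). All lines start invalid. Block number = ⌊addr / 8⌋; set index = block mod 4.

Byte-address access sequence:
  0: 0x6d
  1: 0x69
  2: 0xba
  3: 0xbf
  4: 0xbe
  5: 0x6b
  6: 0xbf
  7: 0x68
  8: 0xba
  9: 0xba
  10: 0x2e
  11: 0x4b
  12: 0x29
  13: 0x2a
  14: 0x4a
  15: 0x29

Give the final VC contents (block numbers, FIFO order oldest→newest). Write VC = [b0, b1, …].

VC = [13, 9]

#0 0x6d→b13/s1 MISS; vc=[]
#1 0x69→b13/s1 L1-HIT; vc=[]
#2 0xba→b23/s3 MISS; vc=[]
#3 0xbf→b23/s3 L1-HIT; vc=[]
#4 0xbe→b23/s3 L1-HIT; vc=[]
#5 0x6b→b13/s1 L1-HIT; vc=[]
#6 0xbf→b23/s3 L1-HIT; vc=[]
#7 0x68→b13/s1 L1-HIT; vc=[]
#8 0xba→b23/s3 L1-HIT; vc=[]
#9 0xba→b23/s3 L1-HIT; vc=[]
#10 0x2e→b5/s1 MISS; vc=[13]
#11 0x4b→b9/s1 MISS; vc=[13,5]
#12 0x29→b5/s1 VC-HIT; vc=[13,9]
#13 0x2a→b5/s1 L1-HIT; vc=[13,9]
#14 0x4a→b9/s1 VC-HIT; vc=[13,5]
#15 0x29→b5/s1 VC-HIT; vc=[13,9]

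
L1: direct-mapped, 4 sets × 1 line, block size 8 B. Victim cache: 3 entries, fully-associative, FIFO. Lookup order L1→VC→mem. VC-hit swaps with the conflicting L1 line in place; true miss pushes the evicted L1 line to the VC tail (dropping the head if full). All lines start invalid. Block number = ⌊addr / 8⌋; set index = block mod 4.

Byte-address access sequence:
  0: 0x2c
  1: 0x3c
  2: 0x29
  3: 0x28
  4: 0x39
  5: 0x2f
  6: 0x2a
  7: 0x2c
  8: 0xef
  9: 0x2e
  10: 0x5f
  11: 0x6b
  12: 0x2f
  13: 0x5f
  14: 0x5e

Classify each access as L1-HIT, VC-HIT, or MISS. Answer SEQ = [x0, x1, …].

SEQ = [MISS, MISS, L1-HIT, L1-HIT, L1-HIT, L1-HIT, L1-HIT, L1-HIT, MISS, VC-HIT, MISS, MISS, VC-HIT, L1-HIT, L1-HIT]

0: 0x2c (blk 5, set 1) → MISS  vc=[]
1: 0x3c (blk 7, set 3) → MISS  vc=[]
2: 0x29 (blk 5, set 1) → L1-HIT  vc=[]
3: 0x28 (blk 5, set 1) → L1-HIT  vc=[]
4: 0x39 (blk 7, set 3) → L1-HIT  vc=[]
5: 0x2f (blk 5, set 1) → L1-HIT  vc=[]
6: 0x2a (blk 5, set 1) → L1-HIT  vc=[]
7: 0x2c (blk 5, set 1) → L1-HIT  vc=[]
8: 0xef (blk 29, set 1) → MISS  vc=[5]
9: 0x2e (blk 5, set 1) → VC-HIT  vc=[29]
10: 0x5f (blk 11, set 3) → MISS  vc=[29, 7]
11: 0x6b (blk 13, set 1) → MISS  vc=[29, 7, 5]
12: 0x2f (blk 5, set 1) → VC-HIT  vc=[29, 7, 13]
13: 0x5f (blk 11, set 3) → L1-HIT  vc=[29, 7, 13]
14: 0x5e (blk 11, set 3) → L1-HIT  vc=[29, 7, 13]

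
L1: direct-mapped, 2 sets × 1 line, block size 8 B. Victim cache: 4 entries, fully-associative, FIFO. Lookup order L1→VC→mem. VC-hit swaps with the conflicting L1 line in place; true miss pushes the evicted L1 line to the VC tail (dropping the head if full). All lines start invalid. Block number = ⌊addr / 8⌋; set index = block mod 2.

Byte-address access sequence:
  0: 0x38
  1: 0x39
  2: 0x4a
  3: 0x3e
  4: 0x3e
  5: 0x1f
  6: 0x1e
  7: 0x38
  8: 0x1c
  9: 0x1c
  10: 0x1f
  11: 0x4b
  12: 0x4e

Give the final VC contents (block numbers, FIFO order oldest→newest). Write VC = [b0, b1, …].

  [0] addr=0x38 blk=7 s=1: MISS | VC []
  [1] addr=0x39 blk=7 s=1: L1-HIT | VC []
  [2] addr=0x4a blk=9 s=1: MISS | VC [7]
  [3] addr=0x3e blk=7 s=1: VC-HIT | VC [9]
  [4] addr=0x3e blk=7 s=1: L1-HIT | VC [9]
  [5] addr=0x1f blk=3 s=1: MISS | VC [9, 7]
  [6] addr=0x1e blk=3 s=1: L1-HIT | VC [9, 7]
  [7] addr=0x38 blk=7 s=1: VC-HIT | VC [9, 3]
  [8] addr=0x1c blk=3 s=1: VC-HIT | VC [9, 7]
  [9] addr=0x1c blk=3 s=1: L1-HIT | VC [9, 7]
  [10] addr=0x1f blk=3 s=1: L1-HIT | VC [9, 7]
  [11] addr=0x4b blk=9 s=1: VC-HIT | VC [3, 7]
  [12] addr=0x4e blk=9 s=1: L1-HIT | VC [3, 7]

VC = [3, 7]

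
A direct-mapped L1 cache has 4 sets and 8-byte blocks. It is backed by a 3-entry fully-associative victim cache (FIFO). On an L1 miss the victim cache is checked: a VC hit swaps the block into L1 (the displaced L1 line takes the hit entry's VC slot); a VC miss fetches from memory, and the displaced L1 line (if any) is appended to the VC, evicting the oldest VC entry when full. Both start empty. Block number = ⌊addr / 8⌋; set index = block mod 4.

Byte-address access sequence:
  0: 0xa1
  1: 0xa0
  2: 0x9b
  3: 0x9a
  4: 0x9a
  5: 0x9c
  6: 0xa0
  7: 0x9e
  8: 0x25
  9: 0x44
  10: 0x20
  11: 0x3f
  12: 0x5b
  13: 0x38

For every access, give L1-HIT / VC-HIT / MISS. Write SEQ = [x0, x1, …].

  [0] addr=0xa1 blk=20 s=0: MISS | VC []
  [1] addr=0xa0 blk=20 s=0: L1-HIT | VC []
  [2] addr=0x9b blk=19 s=3: MISS | VC []
  [3] addr=0x9a blk=19 s=3: L1-HIT | VC []
  [4] addr=0x9a blk=19 s=3: L1-HIT | VC []
  [5] addr=0x9c blk=19 s=3: L1-HIT | VC []
  [6] addr=0xa0 blk=20 s=0: L1-HIT | VC []
  [7] addr=0x9e blk=19 s=3: L1-HIT | VC []
  [8] addr=0x25 blk=4 s=0: MISS | VC [20]
  [9] addr=0x44 blk=8 s=0: MISS | VC [20, 4]
  [10] addr=0x20 blk=4 s=0: VC-HIT | VC [20, 8]
  [11] addr=0x3f blk=7 s=3: MISS | VC [20, 8, 19]
  [12] addr=0x5b blk=11 s=3: MISS | VC [8, 19, 7]
  [13] addr=0x38 blk=7 s=3: VC-HIT | VC [8, 19, 11]

SEQ = [MISS, L1-HIT, MISS, L1-HIT, L1-HIT, L1-HIT, L1-HIT, L1-HIT, MISS, MISS, VC-HIT, MISS, MISS, VC-HIT]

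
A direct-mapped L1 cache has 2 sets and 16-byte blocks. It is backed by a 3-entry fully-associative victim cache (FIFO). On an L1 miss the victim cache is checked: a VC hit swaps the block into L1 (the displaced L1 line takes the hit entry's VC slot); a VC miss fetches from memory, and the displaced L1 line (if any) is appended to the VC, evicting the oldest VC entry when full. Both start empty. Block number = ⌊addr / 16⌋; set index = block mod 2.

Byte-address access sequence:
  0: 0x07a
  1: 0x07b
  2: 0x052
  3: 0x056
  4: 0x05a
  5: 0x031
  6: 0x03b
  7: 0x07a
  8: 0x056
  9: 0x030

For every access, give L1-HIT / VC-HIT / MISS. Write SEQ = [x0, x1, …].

SEQ = [MISS, L1-HIT, MISS, L1-HIT, L1-HIT, MISS, L1-HIT, VC-HIT, VC-HIT, VC-HIT]

  [0] addr=0x7a blk=7 s=1: MISS | VC []
  [1] addr=0x7b blk=7 s=1: L1-HIT | VC []
  [2] addr=0x52 blk=5 s=1: MISS | VC [7]
  [3] addr=0x56 blk=5 s=1: L1-HIT | VC [7]
  [4] addr=0x5a blk=5 s=1: L1-HIT | VC [7]
  [5] addr=0x31 blk=3 s=1: MISS | VC [7, 5]
  [6] addr=0x3b blk=3 s=1: L1-HIT | VC [7, 5]
  [7] addr=0x7a blk=7 s=1: VC-HIT | VC [3, 5]
  [8] addr=0x56 blk=5 s=1: VC-HIT | VC [3, 7]
  [9] addr=0x30 blk=3 s=1: VC-HIT | VC [5, 7]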